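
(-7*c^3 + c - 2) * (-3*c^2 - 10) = 21*c^5 + 67*c^3 + 6*c^2 - 10*c + 20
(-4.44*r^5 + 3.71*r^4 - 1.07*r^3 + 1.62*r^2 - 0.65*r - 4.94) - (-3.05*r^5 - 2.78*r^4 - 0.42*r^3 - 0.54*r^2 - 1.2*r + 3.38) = -1.39*r^5 + 6.49*r^4 - 0.65*r^3 + 2.16*r^2 + 0.55*r - 8.32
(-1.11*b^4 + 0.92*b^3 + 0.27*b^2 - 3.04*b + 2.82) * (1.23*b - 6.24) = -1.3653*b^5 + 8.058*b^4 - 5.4087*b^3 - 5.424*b^2 + 22.4382*b - 17.5968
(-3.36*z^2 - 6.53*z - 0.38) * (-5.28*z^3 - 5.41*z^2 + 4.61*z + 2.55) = 17.7408*z^5 + 52.656*z^4 + 21.8441*z^3 - 36.6155*z^2 - 18.4033*z - 0.969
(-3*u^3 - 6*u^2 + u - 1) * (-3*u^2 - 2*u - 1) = 9*u^5 + 24*u^4 + 12*u^3 + 7*u^2 + u + 1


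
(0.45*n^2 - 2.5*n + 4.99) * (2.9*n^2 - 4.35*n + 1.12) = 1.305*n^4 - 9.2075*n^3 + 25.85*n^2 - 24.5065*n + 5.5888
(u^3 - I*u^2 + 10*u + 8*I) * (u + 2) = u^4 + 2*u^3 - I*u^3 + 10*u^2 - 2*I*u^2 + 20*u + 8*I*u + 16*I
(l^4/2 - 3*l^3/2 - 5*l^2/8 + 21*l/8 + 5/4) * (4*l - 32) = 2*l^5 - 22*l^4 + 91*l^3/2 + 61*l^2/2 - 79*l - 40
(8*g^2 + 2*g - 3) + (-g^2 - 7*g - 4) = 7*g^2 - 5*g - 7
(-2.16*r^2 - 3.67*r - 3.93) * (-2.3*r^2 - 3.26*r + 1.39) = 4.968*r^4 + 15.4826*r^3 + 18.0008*r^2 + 7.7105*r - 5.4627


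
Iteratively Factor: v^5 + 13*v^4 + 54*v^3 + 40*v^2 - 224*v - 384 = (v - 2)*(v^4 + 15*v^3 + 84*v^2 + 208*v + 192) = (v - 2)*(v + 4)*(v^3 + 11*v^2 + 40*v + 48) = (v - 2)*(v + 4)^2*(v^2 + 7*v + 12) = (v - 2)*(v + 3)*(v + 4)^2*(v + 4)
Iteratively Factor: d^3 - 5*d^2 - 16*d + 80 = (d - 5)*(d^2 - 16) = (d - 5)*(d - 4)*(d + 4)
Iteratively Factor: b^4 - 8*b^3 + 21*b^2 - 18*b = (b - 3)*(b^3 - 5*b^2 + 6*b) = (b - 3)^2*(b^2 - 2*b) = (b - 3)^2*(b - 2)*(b)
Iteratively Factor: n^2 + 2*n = (n)*(n + 2)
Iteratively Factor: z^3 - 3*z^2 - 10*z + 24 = (z - 2)*(z^2 - z - 12) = (z - 4)*(z - 2)*(z + 3)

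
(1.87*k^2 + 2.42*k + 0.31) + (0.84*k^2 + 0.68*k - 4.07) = 2.71*k^2 + 3.1*k - 3.76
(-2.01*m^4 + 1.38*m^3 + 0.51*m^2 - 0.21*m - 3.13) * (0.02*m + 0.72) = -0.0402*m^5 - 1.4196*m^4 + 1.0038*m^3 + 0.363*m^2 - 0.2138*m - 2.2536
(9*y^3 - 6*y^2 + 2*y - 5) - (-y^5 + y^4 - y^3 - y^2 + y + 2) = y^5 - y^4 + 10*y^3 - 5*y^2 + y - 7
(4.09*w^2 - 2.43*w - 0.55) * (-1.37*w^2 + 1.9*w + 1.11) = -5.6033*w^4 + 11.1001*w^3 + 0.6764*w^2 - 3.7423*w - 0.6105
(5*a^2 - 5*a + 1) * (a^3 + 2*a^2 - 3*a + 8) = 5*a^5 + 5*a^4 - 24*a^3 + 57*a^2 - 43*a + 8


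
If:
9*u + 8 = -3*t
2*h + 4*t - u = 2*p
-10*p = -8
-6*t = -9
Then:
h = -521/180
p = 4/5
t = 3/2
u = -25/18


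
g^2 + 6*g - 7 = (g - 1)*(g + 7)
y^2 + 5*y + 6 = (y + 2)*(y + 3)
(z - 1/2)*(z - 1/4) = z^2 - 3*z/4 + 1/8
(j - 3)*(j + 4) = j^2 + j - 12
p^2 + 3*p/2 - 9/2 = (p - 3/2)*(p + 3)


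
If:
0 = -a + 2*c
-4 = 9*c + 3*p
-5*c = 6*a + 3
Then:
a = -6/17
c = -3/17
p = -41/51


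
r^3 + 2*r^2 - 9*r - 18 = (r - 3)*(r + 2)*(r + 3)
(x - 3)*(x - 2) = x^2 - 5*x + 6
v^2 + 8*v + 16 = (v + 4)^2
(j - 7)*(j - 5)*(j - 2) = j^3 - 14*j^2 + 59*j - 70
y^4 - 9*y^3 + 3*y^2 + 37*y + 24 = (y - 8)*(y - 3)*(y + 1)^2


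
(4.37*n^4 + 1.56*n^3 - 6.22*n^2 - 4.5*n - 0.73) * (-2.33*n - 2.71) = -10.1821*n^5 - 15.4775*n^4 + 10.265*n^3 + 27.3412*n^2 + 13.8959*n + 1.9783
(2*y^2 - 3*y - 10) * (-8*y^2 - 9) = -16*y^4 + 24*y^3 + 62*y^2 + 27*y + 90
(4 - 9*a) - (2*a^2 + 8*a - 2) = -2*a^2 - 17*a + 6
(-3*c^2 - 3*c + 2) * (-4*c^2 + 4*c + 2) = 12*c^4 - 26*c^2 + 2*c + 4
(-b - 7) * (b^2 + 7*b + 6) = -b^3 - 14*b^2 - 55*b - 42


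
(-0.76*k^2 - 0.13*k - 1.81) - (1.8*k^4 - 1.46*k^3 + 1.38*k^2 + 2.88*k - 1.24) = -1.8*k^4 + 1.46*k^3 - 2.14*k^2 - 3.01*k - 0.57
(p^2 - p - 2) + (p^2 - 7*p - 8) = 2*p^2 - 8*p - 10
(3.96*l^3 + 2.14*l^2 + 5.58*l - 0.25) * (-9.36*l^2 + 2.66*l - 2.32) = -37.0656*l^5 - 9.4968*l^4 - 55.7236*l^3 + 12.218*l^2 - 13.6106*l + 0.58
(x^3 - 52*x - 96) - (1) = x^3 - 52*x - 97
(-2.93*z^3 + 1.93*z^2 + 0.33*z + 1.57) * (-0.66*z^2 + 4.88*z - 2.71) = 1.9338*z^5 - 15.5722*z^4 + 17.1409*z^3 - 4.6561*z^2 + 6.7673*z - 4.2547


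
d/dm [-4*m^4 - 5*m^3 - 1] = m^2*(-16*m - 15)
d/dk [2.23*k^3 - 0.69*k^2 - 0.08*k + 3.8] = 6.69*k^2 - 1.38*k - 0.08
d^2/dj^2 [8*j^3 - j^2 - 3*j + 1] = 48*j - 2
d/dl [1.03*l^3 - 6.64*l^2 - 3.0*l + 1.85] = 3.09*l^2 - 13.28*l - 3.0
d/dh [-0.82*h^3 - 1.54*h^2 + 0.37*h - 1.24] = -2.46*h^2 - 3.08*h + 0.37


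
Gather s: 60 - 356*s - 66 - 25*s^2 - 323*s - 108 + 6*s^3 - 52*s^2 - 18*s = 6*s^3 - 77*s^2 - 697*s - 114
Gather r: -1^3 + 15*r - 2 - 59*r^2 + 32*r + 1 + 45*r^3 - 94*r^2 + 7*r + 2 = 45*r^3 - 153*r^2 + 54*r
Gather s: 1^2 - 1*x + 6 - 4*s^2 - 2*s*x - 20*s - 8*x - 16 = -4*s^2 + s*(-2*x - 20) - 9*x - 9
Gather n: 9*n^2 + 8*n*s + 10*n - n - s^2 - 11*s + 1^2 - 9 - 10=9*n^2 + n*(8*s + 9) - s^2 - 11*s - 18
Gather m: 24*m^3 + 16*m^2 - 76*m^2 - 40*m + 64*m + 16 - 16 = 24*m^3 - 60*m^2 + 24*m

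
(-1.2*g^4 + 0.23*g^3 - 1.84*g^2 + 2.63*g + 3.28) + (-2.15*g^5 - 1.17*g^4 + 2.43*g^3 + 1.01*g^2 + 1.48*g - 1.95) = -2.15*g^5 - 2.37*g^4 + 2.66*g^3 - 0.83*g^2 + 4.11*g + 1.33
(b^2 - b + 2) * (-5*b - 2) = -5*b^3 + 3*b^2 - 8*b - 4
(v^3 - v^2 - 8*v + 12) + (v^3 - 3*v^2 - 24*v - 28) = 2*v^3 - 4*v^2 - 32*v - 16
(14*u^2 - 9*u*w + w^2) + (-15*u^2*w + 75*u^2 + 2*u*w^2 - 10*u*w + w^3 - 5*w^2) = -15*u^2*w + 89*u^2 + 2*u*w^2 - 19*u*w + w^3 - 4*w^2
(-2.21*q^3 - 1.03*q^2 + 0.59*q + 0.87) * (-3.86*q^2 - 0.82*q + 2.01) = 8.5306*q^5 + 5.788*q^4 - 5.8749*q^3 - 5.9123*q^2 + 0.4725*q + 1.7487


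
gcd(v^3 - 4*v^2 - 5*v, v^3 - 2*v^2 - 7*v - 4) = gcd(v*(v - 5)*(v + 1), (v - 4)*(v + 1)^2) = v + 1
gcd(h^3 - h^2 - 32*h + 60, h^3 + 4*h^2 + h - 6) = 1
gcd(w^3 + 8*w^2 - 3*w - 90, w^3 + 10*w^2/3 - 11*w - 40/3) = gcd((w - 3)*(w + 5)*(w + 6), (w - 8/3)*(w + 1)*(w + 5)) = w + 5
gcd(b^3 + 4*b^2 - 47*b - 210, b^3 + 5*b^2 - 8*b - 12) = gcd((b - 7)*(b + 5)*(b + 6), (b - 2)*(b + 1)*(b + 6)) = b + 6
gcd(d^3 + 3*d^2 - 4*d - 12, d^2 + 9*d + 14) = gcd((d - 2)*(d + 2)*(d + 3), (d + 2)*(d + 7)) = d + 2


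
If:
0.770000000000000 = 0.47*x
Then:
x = 1.64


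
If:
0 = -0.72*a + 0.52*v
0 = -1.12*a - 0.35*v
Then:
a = 0.00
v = 0.00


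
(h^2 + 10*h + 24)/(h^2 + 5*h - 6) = (h + 4)/(h - 1)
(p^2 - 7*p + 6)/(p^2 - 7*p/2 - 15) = 2*(p - 1)/(2*p + 5)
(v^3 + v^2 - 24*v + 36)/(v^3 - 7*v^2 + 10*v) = (v^2 + 3*v - 18)/(v*(v - 5))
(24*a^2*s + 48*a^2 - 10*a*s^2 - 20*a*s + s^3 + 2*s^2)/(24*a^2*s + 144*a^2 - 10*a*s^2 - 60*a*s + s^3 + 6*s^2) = (s + 2)/(s + 6)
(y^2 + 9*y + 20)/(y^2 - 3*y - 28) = (y + 5)/(y - 7)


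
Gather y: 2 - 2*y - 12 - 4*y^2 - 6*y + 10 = -4*y^2 - 8*y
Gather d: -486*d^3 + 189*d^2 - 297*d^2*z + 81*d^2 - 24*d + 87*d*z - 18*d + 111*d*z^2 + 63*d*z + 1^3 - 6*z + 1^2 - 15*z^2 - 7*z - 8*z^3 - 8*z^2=-486*d^3 + d^2*(270 - 297*z) + d*(111*z^2 + 150*z - 42) - 8*z^3 - 23*z^2 - 13*z + 2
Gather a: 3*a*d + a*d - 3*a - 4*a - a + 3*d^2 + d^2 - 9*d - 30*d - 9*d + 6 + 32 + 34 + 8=a*(4*d - 8) + 4*d^2 - 48*d + 80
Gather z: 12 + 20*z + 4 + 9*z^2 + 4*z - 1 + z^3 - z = z^3 + 9*z^2 + 23*z + 15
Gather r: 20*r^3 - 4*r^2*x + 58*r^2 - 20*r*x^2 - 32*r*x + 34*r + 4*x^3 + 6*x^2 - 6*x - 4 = 20*r^3 + r^2*(58 - 4*x) + r*(-20*x^2 - 32*x + 34) + 4*x^3 + 6*x^2 - 6*x - 4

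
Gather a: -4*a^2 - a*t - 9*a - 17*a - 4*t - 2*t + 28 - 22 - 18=-4*a^2 + a*(-t - 26) - 6*t - 12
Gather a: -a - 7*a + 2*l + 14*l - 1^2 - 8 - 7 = -8*a + 16*l - 16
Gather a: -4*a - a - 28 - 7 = -5*a - 35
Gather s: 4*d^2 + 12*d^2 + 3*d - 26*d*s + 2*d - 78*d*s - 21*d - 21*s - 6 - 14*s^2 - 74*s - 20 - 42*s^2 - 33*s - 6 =16*d^2 - 16*d - 56*s^2 + s*(-104*d - 128) - 32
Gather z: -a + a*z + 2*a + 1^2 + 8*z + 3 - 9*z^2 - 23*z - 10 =a - 9*z^2 + z*(a - 15) - 6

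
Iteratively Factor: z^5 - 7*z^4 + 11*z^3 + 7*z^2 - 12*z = (z + 1)*(z^4 - 8*z^3 + 19*z^2 - 12*z) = (z - 1)*(z + 1)*(z^3 - 7*z^2 + 12*z) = z*(z - 1)*(z + 1)*(z^2 - 7*z + 12) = z*(z - 4)*(z - 1)*(z + 1)*(z - 3)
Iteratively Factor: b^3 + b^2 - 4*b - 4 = (b + 1)*(b^2 - 4) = (b + 1)*(b + 2)*(b - 2)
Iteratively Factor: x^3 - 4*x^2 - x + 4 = (x + 1)*(x^2 - 5*x + 4) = (x - 4)*(x + 1)*(x - 1)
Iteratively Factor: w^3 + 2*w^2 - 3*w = (w - 1)*(w^2 + 3*w) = w*(w - 1)*(w + 3)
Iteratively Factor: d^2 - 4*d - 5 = (d - 5)*(d + 1)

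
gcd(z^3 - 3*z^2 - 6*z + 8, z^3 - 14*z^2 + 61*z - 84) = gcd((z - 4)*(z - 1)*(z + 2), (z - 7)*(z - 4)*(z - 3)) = z - 4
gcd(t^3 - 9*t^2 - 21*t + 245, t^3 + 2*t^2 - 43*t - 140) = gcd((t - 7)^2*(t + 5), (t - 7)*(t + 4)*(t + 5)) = t^2 - 2*t - 35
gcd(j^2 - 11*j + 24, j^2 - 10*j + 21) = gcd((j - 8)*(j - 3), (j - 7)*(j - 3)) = j - 3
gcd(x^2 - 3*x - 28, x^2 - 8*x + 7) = x - 7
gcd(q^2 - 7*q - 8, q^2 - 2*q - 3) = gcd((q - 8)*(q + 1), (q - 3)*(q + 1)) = q + 1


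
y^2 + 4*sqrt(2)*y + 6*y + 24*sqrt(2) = (y + 6)*(y + 4*sqrt(2))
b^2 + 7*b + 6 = (b + 1)*(b + 6)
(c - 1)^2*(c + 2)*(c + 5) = c^4 + 5*c^3 - 3*c^2 - 13*c + 10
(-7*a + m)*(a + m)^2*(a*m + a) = -7*a^4*m - 7*a^4 - 13*a^3*m^2 - 13*a^3*m - 5*a^2*m^3 - 5*a^2*m^2 + a*m^4 + a*m^3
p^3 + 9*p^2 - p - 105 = (p - 3)*(p + 5)*(p + 7)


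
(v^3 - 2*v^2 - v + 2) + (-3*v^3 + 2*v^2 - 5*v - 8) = -2*v^3 - 6*v - 6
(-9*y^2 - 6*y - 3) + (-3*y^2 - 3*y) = -12*y^2 - 9*y - 3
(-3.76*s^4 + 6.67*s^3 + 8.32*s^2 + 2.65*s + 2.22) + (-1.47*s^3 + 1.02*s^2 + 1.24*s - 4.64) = -3.76*s^4 + 5.2*s^3 + 9.34*s^2 + 3.89*s - 2.42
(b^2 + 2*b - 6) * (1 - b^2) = -b^4 - 2*b^3 + 7*b^2 + 2*b - 6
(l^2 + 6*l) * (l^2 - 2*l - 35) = l^4 + 4*l^3 - 47*l^2 - 210*l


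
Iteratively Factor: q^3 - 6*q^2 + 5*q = (q - 5)*(q^2 - q) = (q - 5)*(q - 1)*(q)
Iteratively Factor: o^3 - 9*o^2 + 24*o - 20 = (o - 5)*(o^2 - 4*o + 4) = (o - 5)*(o - 2)*(o - 2)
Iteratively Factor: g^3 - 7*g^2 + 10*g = (g - 5)*(g^2 - 2*g) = g*(g - 5)*(g - 2)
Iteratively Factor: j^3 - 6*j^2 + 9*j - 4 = (j - 1)*(j^2 - 5*j + 4) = (j - 4)*(j - 1)*(j - 1)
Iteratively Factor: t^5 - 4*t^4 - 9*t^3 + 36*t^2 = (t)*(t^4 - 4*t^3 - 9*t^2 + 36*t) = t^2*(t^3 - 4*t^2 - 9*t + 36) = t^2*(t - 3)*(t^2 - t - 12) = t^2*(t - 3)*(t + 3)*(t - 4)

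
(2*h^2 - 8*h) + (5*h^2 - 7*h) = 7*h^2 - 15*h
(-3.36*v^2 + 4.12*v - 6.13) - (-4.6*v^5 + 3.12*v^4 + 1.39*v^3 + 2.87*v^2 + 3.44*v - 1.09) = 4.6*v^5 - 3.12*v^4 - 1.39*v^3 - 6.23*v^2 + 0.68*v - 5.04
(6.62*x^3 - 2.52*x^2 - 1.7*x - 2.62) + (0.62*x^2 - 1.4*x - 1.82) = 6.62*x^3 - 1.9*x^2 - 3.1*x - 4.44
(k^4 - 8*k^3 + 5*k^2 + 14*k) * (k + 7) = k^5 - k^4 - 51*k^3 + 49*k^2 + 98*k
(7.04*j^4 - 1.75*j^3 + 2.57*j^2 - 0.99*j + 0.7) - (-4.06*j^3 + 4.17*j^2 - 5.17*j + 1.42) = 7.04*j^4 + 2.31*j^3 - 1.6*j^2 + 4.18*j - 0.72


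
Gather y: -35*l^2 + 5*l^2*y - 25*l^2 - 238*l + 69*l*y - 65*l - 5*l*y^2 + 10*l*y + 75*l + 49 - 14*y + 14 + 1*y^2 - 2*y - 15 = -60*l^2 - 228*l + y^2*(1 - 5*l) + y*(5*l^2 + 79*l - 16) + 48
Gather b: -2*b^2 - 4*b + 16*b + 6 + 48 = -2*b^2 + 12*b + 54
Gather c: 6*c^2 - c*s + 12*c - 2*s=6*c^2 + c*(12 - s) - 2*s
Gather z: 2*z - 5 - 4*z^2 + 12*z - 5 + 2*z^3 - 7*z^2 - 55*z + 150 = 2*z^3 - 11*z^2 - 41*z + 140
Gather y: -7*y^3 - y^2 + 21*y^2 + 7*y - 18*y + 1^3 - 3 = -7*y^3 + 20*y^2 - 11*y - 2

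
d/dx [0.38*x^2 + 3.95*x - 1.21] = 0.76*x + 3.95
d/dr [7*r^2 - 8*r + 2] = 14*r - 8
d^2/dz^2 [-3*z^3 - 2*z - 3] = -18*z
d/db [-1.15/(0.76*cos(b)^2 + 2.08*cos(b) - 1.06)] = -(1.748*cos(b) + 2.392)*sin(b)/(0.76*cos(b)^2 + 2.08*cos(b) - 1.06)^2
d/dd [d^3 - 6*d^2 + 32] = 3*d*(d - 4)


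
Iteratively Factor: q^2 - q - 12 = (q + 3)*(q - 4)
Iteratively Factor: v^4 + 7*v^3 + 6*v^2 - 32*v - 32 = (v + 4)*(v^3 + 3*v^2 - 6*v - 8) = (v - 2)*(v + 4)*(v^2 + 5*v + 4) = (v - 2)*(v + 1)*(v + 4)*(v + 4)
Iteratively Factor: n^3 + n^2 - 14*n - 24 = (n + 2)*(n^2 - n - 12) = (n - 4)*(n + 2)*(n + 3)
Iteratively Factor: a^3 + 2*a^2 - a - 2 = (a + 1)*(a^2 + a - 2) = (a - 1)*(a + 1)*(a + 2)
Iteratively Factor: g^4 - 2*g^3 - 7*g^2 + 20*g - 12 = (g - 2)*(g^3 - 7*g + 6) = (g - 2)^2*(g^2 + 2*g - 3) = (g - 2)^2*(g + 3)*(g - 1)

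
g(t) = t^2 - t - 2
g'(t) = 2*t - 1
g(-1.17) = 0.54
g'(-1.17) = -3.34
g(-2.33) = 5.76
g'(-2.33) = -5.66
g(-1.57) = 2.03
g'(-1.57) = -4.14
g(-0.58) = -1.08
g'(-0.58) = -2.16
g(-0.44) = -1.37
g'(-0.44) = -1.88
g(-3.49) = 13.67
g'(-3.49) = -7.98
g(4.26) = 11.89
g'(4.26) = 7.52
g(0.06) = -2.06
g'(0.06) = -0.88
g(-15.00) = 238.00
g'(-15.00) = -31.00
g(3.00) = 4.00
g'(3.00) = 5.00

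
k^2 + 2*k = k*(k + 2)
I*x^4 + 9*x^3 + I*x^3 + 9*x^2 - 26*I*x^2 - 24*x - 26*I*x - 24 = (x - 4*I)*(x - 3*I)*(x - 2*I)*(I*x + I)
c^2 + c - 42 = (c - 6)*(c + 7)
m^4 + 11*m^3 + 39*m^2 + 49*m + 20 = (m + 1)^2*(m + 4)*(m + 5)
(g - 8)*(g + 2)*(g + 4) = g^3 - 2*g^2 - 40*g - 64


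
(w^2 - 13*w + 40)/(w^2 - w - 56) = (w - 5)/(w + 7)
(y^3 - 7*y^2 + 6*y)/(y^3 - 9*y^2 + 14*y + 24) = y*(y - 1)/(y^2 - 3*y - 4)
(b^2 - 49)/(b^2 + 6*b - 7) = (b - 7)/(b - 1)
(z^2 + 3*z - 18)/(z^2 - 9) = (z + 6)/(z + 3)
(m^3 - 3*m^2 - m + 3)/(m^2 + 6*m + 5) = (m^2 - 4*m + 3)/(m + 5)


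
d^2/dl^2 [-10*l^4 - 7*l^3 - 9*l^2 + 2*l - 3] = -120*l^2 - 42*l - 18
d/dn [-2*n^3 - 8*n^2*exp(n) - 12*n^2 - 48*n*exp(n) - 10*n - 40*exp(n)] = -8*n^2*exp(n) - 6*n^2 - 64*n*exp(n) - 24*n - 88*exp(n) - 10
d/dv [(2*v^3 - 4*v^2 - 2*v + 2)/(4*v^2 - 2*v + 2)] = v*(2*v^3 - 2*v^2 + 7*v - 8)/(4*v^4 - 4*v^3 + 5*v^2 - 2*v + 1)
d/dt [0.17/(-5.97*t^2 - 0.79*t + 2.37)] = (2.0298*t + 0.1343)/(5.97*t^2 + 0.79*t - 2.37)^2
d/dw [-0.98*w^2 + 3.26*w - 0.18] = 3.26 - 1.96*w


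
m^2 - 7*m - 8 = (m - 8)*(m + 1)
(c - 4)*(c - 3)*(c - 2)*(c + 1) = c^4 - 8*c^3 + 17*c^2 + 2*c - 24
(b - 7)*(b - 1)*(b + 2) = b^3 - 6*b^2 - 9*b + 14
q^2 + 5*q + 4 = (q + 1)*(q + 4)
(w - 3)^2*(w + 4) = w^3 - 2*w^2 - 15*w + 36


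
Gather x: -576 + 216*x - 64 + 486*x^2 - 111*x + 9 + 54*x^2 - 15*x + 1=540*x^2 + 90*x - 630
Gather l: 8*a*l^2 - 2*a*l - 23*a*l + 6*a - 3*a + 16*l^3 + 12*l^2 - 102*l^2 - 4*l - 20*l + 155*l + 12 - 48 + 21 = 3*a + 16*l^3 + l^2*(8*a - 90) + l*(131 - 25*a) - 15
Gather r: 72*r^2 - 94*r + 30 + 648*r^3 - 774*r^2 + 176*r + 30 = 648*r^3 - 702*r^2 + 82*r + 60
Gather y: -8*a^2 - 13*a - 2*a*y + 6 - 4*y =-8*a^2 - 13*a + y*(-2*a - 4) + 6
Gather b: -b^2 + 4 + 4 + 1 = 9 - b^2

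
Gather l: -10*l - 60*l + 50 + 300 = 350 - 70*l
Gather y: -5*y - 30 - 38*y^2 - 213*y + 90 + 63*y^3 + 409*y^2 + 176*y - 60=63*y^3 + 371*y^2 - 42*y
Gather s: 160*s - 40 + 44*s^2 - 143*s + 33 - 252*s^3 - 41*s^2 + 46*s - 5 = -252*s^3 + 3*s^2 + 63*s - 12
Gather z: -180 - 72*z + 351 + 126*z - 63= 54*z + 108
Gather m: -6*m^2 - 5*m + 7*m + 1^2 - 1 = -6*m^2 + 2*m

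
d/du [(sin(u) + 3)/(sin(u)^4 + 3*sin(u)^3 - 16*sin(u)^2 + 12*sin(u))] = (-3*sin(u)^4 - 18*sin(u)^3 - 11*sin(u)^2 + 96*sin(u) - 36)*cos(u)/((sin(u) - 2)^2*(sin(u) - 1)^2*(sin(u) + 6)^2*sin(u)^2)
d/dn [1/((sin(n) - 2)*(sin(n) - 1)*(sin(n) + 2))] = (-3*sin(n)^2 + 2*sin(n) + 4)*cos(n)/((sin(n) - 2)^2*(sin(n) - 1)^2*(sin(n) + 2)^2)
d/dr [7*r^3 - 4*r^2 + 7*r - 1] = 21*r^2 - 8*r + 7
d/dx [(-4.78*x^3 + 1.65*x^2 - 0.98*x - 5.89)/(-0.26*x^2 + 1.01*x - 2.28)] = (1.2428*x^4 - 9.6556*x^3 + 34.1069*x^2 - 10.5868*x + 8.1833)/(0.0676*x^4 - 0.5252*x^3 + 2.2057*x^2 - 4.6056*x + 5.1984)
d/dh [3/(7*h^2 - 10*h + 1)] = 6*(5 - 7*h)/(7*h^2 - 10*h + 1)^2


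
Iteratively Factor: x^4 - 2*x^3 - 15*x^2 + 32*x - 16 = (x - 1)*(x^3 - x^2 - 16*x + 16) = (x - 4)*(x - 1)*(x^2 + 3*x - 4) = (x - 4)*(x - 1)^2*(x + 4)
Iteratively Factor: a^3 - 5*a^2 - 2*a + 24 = (a - 4)*(a^2 - a - 6) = (a - 4)*(a + 2)*(a - 3)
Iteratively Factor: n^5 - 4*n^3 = (n)*(n^4 - 4*n^2) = n^2*(n^3 - 4*n) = n^2*(n - 2)*(n^2 + 2*n) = n^2*(n - 2)*(n + 2)*(n)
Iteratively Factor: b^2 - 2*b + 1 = (b - 1)*(b - 1)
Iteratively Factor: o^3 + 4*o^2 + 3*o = (o + 3)*(o^2 + o) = (o + 1)*(o + 3)*(o)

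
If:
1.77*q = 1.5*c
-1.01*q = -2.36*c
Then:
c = 0.00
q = 0.00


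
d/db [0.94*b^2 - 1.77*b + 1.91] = 1.88*b - 1.77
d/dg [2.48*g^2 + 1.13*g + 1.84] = 4.96*g + 1.13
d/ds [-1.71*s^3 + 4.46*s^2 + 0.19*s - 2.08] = -5.13*s^2 + 8.92*s + 0.19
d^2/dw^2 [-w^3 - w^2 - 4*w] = -6*w - 2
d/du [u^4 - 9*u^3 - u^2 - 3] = u*(4*u^2 - 27*u - 2)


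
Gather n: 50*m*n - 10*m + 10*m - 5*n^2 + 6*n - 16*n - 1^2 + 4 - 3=-5*n^2 + n*(50*m - 10)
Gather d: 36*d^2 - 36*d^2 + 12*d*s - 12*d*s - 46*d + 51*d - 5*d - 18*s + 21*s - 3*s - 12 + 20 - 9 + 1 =0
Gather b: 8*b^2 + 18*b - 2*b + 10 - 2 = 8*b^2 + 16*b + 8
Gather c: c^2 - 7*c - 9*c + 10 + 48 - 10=c^2 - 16*c + 48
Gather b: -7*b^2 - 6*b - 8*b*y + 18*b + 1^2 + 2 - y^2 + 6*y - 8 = -7*b^2 + b*(12 - 8*y) - y^2 + 6*y - 5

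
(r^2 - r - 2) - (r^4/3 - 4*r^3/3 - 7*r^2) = -r^4/3 + 4*r^3/3 + 8*r^2 - r - 2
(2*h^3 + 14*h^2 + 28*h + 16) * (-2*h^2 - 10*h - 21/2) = -4*h^5 - 48*h^4 - 217*h^3 - 459*h^2 - 454*h - 168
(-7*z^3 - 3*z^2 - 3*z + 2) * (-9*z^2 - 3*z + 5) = 63*z^5 + 48*z^4 + z^3 - 24*z^2 - 21*z + 10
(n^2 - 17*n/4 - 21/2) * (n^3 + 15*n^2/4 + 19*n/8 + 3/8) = n^5 - n^4/2 - 385*n^3/16 - 1571*n^2/32 - 849*n/32 - 63/16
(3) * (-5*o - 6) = -15*o - 18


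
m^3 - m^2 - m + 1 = (m - 1)^2*(m + 1)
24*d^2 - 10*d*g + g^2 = (-6*d + g)*(-4*d + g)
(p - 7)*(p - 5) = p^2 - 12*p + 35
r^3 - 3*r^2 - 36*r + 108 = (r - 6)*(r - 3)*(r + 6)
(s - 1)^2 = s^2 - 2*s + 1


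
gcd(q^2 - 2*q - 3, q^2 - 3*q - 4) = q + 1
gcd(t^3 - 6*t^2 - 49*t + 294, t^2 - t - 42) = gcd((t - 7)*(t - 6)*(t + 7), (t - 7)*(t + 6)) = t - 7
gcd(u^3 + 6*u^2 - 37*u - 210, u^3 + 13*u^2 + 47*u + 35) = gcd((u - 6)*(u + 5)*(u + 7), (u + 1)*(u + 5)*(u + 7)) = u^2 + 12*u + 35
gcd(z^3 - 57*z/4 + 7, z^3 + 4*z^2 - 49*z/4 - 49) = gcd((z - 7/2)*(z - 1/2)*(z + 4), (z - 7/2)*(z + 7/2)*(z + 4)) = z^2 + z/2 - 14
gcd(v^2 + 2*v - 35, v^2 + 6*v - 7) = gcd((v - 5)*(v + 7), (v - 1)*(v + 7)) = v + 7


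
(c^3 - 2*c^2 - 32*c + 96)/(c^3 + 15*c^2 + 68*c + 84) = (c^2 - 8*c + 16)/(c^2 + 9*c + 14)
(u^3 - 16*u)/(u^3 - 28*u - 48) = u*(u - 4)/(u^2 - 4*u - 12)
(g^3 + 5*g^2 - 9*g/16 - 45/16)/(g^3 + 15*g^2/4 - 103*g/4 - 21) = (4*g^2 + 17*g - 15)/(4*(g^2 + 3*g - 28))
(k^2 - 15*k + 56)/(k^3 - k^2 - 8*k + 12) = (k^2 - 15*k + 56)/(k^3 - k^2 - 8*k + 12)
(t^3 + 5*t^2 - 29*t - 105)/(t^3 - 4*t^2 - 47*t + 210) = (t + 3)/(t - 6)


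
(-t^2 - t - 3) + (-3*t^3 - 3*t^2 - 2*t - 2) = -3*t^3 - 4*t^2 - 3*t - 5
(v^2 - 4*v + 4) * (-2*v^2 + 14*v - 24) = -2*v^4 + 22*v^3 - 88*v^2 + 152*v - 96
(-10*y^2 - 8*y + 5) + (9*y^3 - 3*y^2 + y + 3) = 9*y^3 - 13*y^2 - 7*y + 8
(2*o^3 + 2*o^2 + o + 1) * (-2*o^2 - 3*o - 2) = -4*o^5 - 10*o^4 - 12*o^3 - 9*o^2 - 5*o - 2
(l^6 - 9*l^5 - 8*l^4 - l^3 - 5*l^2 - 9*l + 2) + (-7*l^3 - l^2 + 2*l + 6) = l^6 - 9*l^5 - 8*l^4 - 8*l^3 - 6*l^2 - 7*l + 8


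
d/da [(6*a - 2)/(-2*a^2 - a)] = 2*(6*a^2 - 4*a - 1)/(a^2*(4*a^2 + 4*a + 1))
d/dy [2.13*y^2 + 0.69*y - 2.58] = 4.26*y + 0.69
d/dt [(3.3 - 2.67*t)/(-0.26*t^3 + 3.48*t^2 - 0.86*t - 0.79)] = (-1.3884*t^3 + 11.8656*t^2 - 22.968*t + 4.9473)/(0.0676*t^6 - 1.8096*t^5 + 12.5576*t^4 - 5.5748*t^3 - 4.7588*t^2 + 1.3588*t + 0.6241)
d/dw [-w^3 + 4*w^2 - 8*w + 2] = -3*w^2 + 8*w - 8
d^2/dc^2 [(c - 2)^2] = 2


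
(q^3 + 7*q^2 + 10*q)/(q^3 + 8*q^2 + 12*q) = (q + 5)/(q + 6)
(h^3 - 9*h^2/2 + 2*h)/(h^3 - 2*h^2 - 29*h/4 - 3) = 2*h*(2*h - 1)/(4*h^2 + 8*h + 3)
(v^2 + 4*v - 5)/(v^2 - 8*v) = (v^2 + 4*v - 5)/(v*(v - 8))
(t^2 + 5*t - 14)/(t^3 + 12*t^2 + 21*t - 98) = 1/(t + 7)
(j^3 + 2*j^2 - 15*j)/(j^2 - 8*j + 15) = j*(j + 5)/(j - 5)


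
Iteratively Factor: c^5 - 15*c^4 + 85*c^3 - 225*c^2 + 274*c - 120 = (c - 2)*(c^4 - 13*c^3 + 59*c^2 - 107*c + 60) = (c - 2)*(c - 1)*(c^3 - 12*c^2 + 47*c - 60) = (c - 5)*(c - 2)*(c - 1)*(c^2 - 7*c + 12) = (c - 5)*(c - 4)*(c - 2)*(c - 1)*(c - 3)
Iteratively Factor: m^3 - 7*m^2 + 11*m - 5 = (m - 1)*(m^2 - 6*m + 5) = (m - 1)^2*(m - 5)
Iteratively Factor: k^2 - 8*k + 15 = (k - 3)*(k - 5)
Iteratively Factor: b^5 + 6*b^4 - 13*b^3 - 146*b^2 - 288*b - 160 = (b - 5)*(b^4 + 11*b^3 + 42*b^2 + 64*b + 32) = (b - 5)*(b + 4)*(b^3 + 7*b^2 + 14*b + 8) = (b - 5)*(b + 4)^2*(b^2 + 3*b + 2) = (b - 5)*(b + 2)*(b + 4)^2*(b + 1)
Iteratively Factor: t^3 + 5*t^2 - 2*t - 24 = (t - 2)*(t^2 + 7*t + 12) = (t - 2)*(t + 3)*(t + 4)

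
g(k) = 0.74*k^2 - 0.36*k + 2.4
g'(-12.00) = -18.12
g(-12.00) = 113.28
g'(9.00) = 12.96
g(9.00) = 59.10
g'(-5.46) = -8.44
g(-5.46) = 26.43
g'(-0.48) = -1.07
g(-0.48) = 2.74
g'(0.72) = 0.71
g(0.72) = 2.52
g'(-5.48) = -8.47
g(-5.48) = 26.60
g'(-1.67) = -2.83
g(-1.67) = 5.06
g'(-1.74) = -2.94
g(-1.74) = 5.27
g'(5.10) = 7.19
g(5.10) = 19.81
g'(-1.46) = -2.52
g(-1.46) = 4.50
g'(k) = 1.48*k - 0.36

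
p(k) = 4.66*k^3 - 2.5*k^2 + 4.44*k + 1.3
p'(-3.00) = 145.26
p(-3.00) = -160.34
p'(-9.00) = 1181.82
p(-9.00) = -3638.30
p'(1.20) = 18.57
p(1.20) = 11.08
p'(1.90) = 45.41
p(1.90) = 32.67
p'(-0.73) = 15.54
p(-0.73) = -5.09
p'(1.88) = 44.45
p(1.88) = 31.78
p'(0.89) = 11.06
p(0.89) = 6.56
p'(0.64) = 6.97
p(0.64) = 4.34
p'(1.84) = 42.57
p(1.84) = 30.04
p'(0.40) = 4.68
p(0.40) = 2.97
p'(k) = 13.98*k^2 - 5.0*k + 4.44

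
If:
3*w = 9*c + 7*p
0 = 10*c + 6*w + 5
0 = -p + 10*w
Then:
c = -335/616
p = 225/308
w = 45/616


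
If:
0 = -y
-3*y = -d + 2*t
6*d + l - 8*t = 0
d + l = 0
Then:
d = 0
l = 0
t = 0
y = 0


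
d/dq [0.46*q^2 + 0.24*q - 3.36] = 0.92*q + 0.24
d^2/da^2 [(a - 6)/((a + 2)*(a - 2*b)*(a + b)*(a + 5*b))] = 2*((a - 6)*(a + 2)^2*(a - 2*b)^2*(a + b)^2 + (a - 6)*(a + 2)^2*(a - 2*b)^2*(a + b)*(a + 5*b) + (a - 6)*(a + 2)^2*(a - 2*b)^2*(a + 5*b)^2 + (a - 6)*(a + 2)^2*(a - 2*b)*(a + b)^2*(a + 5*b) + (a - 6)*(a + 2)^2*(a - 2*b)*(a + b)*(a + 5*b)^2 + (a - 6)*(a + 2)^2*(a + b)^2*(a + 5*b)^2 + (a - 6)*(a + 2)*(a - 2*b)^2*(a + b)^2*(a + 5*b) + (a - 6)*(a + 2)*(a - 2*b)^2*(a + b)*(a + 5*b)^2 + (a - 6)*(a + 2)*(a - 2*b)*(a + b)^2*(a + 5*b)^2 + (a - 6)*(a - 2*b)^2*(a + b)^2*(a + 5*b)^2 - (a + 2)^2*(a - 2*b)^2*(a + b)^2*(a + 5*b) - (a + 2)^2*(a - 2*b)^2*(a + b)*(a + 5*b)^2 - (a + 2)^2*(a - 2*b)*(a + b)^2*(a + 5*b)^2 - (a + 2)*(a - 2*b)^2*(a + b)^2*(a + 5*b)^2)/((a + 2)^3*(a - 2*b)^3*(a + b)^3*(a + 5*b)^3)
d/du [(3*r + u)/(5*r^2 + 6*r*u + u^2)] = (5*r^2 + 6*r*u + u^2 - 2*(3*r + u)^2)/(5*r^2 + 6*r*u + u^2)^2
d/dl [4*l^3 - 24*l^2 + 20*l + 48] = 12*l^2 - 48*l + 20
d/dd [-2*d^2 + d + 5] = 1 - 4*d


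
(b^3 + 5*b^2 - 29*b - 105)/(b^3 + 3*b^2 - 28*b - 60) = (b^2 + 10*b + 21)/(b^2 + 8*b + 12)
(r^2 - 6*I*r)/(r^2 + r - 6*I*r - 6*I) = r/(r + 1)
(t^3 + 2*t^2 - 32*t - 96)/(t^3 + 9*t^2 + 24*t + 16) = (t - 6)/(t + 1)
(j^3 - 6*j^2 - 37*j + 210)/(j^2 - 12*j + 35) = j + 6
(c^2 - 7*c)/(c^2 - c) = (c - 7)/(c - 1)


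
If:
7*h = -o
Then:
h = -o/7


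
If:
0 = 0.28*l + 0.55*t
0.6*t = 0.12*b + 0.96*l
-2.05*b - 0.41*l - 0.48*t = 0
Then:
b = 0.00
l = 0.00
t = 0.00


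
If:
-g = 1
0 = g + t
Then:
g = -1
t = 1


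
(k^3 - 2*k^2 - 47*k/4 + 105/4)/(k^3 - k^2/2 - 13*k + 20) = (2*k^2 + k - 21)/(2*(k^2 + 2*k - 8))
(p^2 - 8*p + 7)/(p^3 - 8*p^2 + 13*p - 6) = (p - 7)/(p^2 - 7*p + 6)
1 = 1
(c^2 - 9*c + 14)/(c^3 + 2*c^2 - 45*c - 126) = (c - 2)/(c^2 + 9*c + 18)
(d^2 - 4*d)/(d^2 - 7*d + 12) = d/(d - 3)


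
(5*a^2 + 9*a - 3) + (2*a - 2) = 5*a^2 + 11*a - 5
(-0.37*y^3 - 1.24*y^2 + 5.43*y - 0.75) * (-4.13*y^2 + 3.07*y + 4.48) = 1.5281*y^5 + 3.9853*y^4 - 27.8903*y^3 + 14.2124*y^2 + 22.0239*y - 3.36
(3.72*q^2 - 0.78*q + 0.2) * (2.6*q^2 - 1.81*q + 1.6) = 9.672*q^4 - 8.7612*q^3 + 7.8838*q^2 - 1.61*q + 0.32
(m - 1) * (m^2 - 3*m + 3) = m^3 - 4*m^2 + 6*m - 3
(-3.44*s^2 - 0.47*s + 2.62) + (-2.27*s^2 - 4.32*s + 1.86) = -5.71*s^2 - 4.79*s + 4.48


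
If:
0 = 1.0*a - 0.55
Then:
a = 0.55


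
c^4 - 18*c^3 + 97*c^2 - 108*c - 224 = (c - 8)*(c - 7)*(c - 4)*(c + 1)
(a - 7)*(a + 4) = a^2 - 3*a - 28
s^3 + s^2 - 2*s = s*(s - 1)*(s + 2)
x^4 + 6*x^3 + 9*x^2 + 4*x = x*(x + 1)^2*(x + 4)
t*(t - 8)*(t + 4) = t^3 - 4*t^2 - 32*t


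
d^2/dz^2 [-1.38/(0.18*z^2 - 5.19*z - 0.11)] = (-0.089424*z^2 + 2.578392*z + 1.38*(0.36*z - 5.19)*(0.72*z - 10.38) + 0.054648)/(-0.18*z^2 + 5.19*z + 0.11)^3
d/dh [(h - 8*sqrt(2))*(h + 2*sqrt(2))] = 2*h - 6*sqrt(2)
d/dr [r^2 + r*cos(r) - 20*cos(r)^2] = -r*sin(r) + 2*r + 20*sin(2*r) + cos(r)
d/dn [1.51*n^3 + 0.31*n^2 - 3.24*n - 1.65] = 4.53*n^2 + 0.62*n - 3.24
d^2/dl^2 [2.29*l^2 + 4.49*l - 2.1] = 4.58000000000000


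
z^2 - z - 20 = (z - 5)*(z + 4)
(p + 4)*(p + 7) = p^2 + 11*p + 28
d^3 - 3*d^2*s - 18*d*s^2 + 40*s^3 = (d - 5*s)*(d - 2*s)*(d + 4*s)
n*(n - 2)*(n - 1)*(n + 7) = n^4 + 4*n^3 - 19*n^2 + 14*n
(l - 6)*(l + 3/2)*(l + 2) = l^3 - 5*l^2/2 - 18*l - 18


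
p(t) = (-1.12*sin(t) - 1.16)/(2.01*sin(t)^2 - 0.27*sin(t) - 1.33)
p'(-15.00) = 7.41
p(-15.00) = 1.42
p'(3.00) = -1.05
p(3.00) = 0.99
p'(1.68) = -5.83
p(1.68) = -5.86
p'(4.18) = 3.81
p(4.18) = -0.49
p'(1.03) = 495.89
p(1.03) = 25.18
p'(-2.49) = 3.59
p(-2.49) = 1.13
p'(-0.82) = -208.12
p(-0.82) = 5.87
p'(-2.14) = 5.94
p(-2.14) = -0.67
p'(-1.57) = -0.00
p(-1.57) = -0.04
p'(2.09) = -1413.89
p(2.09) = 43.27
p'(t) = (-4.02*sin(t)*cos(t) + 0.27*cos(t))*(-1.12*sin(t) - 1.16)/(2.01*sin(t)^2 - 0.27*sin(t) - 1.33)^2 - 1.12*cos(t)/(2.01*sin(t)^2 - 0.27*sin(t) - 1.33) = (2.2512*sin(t)^2 + 4.6632*sin(t) + 1.1764)*cos(t)/(4.0401*sin(t)^4 - 1.0854*sin(t)^3 - 5.2737*sin(t)^2 + 0.7182*sin(t) + 1.7689)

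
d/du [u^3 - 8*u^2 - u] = 3*u^2 - 16*u - 1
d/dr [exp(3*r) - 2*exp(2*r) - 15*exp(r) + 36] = (3*exp(2*r) - 4*exp(r) - 15)*exp(r)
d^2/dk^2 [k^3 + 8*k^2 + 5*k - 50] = 6*k + 16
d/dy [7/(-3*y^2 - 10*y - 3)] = 14*(3*y + 5)/(3*y^2 + 10*y + 3)^2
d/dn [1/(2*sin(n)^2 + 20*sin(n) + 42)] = -(sin(n) + 5)*cos(n)/(sin(n)^2 + 10*sin(n) + 21)^2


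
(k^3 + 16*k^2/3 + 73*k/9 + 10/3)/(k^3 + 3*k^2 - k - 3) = (9*k^2 + 21*k + 10)/(9*(k^2 - 1))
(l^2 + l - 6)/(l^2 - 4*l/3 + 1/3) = 3*(l^2 + l - 6)/(3*l^2 - 4*l + 1)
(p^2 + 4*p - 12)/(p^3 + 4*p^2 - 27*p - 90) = (p - 2)/(p^2 - 2*p - 15)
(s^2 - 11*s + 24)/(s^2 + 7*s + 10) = (s^2 - 11*s + 24)/(s^2 + 7*s + 10)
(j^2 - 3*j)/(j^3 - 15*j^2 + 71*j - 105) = j/(j^2 - 12*j + 35)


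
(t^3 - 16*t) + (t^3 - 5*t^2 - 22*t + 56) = 2*t^3 - 5*t^2 - 38*t + 56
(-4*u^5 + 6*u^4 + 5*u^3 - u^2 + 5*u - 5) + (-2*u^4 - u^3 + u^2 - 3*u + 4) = -4*u^5 + 4*u^4 + 4*u^3 + 2*u - 1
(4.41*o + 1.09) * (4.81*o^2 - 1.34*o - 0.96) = 21.2121*o^3 - 0.666500000000001*o^2 - 5.6942*o - 1.0464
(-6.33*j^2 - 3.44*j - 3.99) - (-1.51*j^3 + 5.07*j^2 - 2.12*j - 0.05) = 1.51*j^3 - 11.4*j^2 - 1.32*j - 3.94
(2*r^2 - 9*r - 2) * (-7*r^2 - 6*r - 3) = -14*r^4 + 51*r^3 + 62*r^2 + 39*r + 6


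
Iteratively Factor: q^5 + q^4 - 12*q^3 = (q + 4)*(q^4 - 3*q^3) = q*(q + 4)*(q^3 - 3*q^2) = q^2*(q + 4)*(q^2 - 3*q) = q^3*(q + 4)*(q - 3)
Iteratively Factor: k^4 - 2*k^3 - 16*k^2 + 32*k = (k - 2)*(k^3 - 16*k) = k*(k - 2)*(k^2 - 16) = k*(k - 2)*(k + 4)*(k - 4)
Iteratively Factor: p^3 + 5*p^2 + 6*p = (p + 3)*(p^2 + 2*p) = (p + 2)*(p + 3)*(p)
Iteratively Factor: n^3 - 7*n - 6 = (n - 3)*(n^2 + 3*n + 2) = (n - 3)*(n + 2)*(n + 1)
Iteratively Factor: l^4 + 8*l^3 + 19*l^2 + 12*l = (l)*(l^3 + 8*l^2 + 19*l + 12) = l*(l + 3)*(l^2 + 5*l + 4) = l*(l + 1)*(l + 3)*(l + 4)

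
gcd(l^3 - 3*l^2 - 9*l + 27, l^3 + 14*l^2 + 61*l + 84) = l + 3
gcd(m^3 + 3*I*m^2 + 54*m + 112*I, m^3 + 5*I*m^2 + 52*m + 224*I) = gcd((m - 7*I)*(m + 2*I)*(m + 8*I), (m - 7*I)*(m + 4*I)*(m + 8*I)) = m^2 + I*m + 56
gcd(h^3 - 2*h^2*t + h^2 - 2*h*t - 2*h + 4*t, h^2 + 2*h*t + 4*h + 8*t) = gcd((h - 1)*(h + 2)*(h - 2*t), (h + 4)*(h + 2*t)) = 1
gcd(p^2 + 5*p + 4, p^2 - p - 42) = 1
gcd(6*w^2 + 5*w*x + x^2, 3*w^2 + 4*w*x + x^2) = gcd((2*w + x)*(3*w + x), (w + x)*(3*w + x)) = 3*w + x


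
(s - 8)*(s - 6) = s^2 - 14*s + 48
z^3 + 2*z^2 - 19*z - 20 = (z - 4)*(z + 1)*(z + 5)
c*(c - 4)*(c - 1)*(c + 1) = c^4 - 4*c^3 - c^2 + 4*c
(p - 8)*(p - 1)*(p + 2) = p^3 - 7*p^2 - 10*p + 16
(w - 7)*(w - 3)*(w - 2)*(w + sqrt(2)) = w^4 - 12*w^3 + sqrt(2)*w^3 - 12*sqrt(2)*w^2 + 41*w^2 - 42*w + 41*sqrt(2)*w - 42*sqrt(2)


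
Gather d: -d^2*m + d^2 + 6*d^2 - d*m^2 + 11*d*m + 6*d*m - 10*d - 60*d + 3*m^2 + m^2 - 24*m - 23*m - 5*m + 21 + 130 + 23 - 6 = d^2*(7 - m) + d*(-m^2 + 17*m - 70) + 4*m^2 - 52*m + 168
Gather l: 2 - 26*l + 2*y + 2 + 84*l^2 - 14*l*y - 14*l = 84*l^2 + l*(-14*y - 40) + 2*y + 4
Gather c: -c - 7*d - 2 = -c - 7*d - 2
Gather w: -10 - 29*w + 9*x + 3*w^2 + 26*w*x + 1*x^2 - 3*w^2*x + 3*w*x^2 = w^2*(3 - 3*x) + w*(3*x^2 + 26*x - 29) + x^2 + 9*x - 10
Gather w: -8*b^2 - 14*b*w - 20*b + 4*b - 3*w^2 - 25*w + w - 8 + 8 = -8*b^2 - 16*b - 3*w^2 + w*(-14*b - 24)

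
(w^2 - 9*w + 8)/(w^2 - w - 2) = (-w^2 + 9*w - 8)/(-w^2 + w + 2)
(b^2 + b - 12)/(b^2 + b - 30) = (b^2 + b - 12)/(b^2 + b - 30)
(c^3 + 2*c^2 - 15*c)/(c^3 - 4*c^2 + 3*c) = (c + 5)/(c - 1)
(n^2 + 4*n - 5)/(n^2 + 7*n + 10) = (n - 1)/(n + 2)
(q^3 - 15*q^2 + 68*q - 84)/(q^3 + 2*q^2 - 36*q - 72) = (q^2 - 9*q + 14)/(q^2 + 8*q + 12)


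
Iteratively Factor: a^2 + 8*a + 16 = (a + 4)*(a + 4)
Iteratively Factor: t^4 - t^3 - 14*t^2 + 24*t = (t - 2)*(t^3 + t^2 - 12*t) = t*(t - 2)*(t^2 + t - 12) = t*(t - 2)*(t + 4)*(t - 3)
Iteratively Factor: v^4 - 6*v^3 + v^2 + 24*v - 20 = (v - 2)*(v^3 - 4*v^2 - 7*v + 10) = (v - 2)*(v + 2)*(v^2 - 6*v + 5) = (v - 5)*(v - 2)*(v + 2)*(v - 1)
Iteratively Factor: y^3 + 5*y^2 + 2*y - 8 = (y + 2)*(y^2 + 3*y - 4) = (y - 1)*(y + 2)*(y + 4)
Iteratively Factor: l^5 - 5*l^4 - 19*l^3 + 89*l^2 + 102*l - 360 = (l + 3)*(l^4 - 8*l^3 + 5*l^2 + 74*l - 120) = (l - 4)*(l + 3)*(l^3 - 4*l^2 - 11*l + 30) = (l - 5)*(l - 4)*(l + 3)*(l^2 + l - 6) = (l - 5)*(l - 4)*(l + 3)^2*(l - 2)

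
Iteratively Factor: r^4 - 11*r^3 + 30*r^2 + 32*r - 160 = (r - 4)*(r^3 - 7*r^2 + 2*r + 40) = (r - 4)^2*(r^2 - 3*r - 10) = (r - 5)*(r - 4)^2*(r + 2)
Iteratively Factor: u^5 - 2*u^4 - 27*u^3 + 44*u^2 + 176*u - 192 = (u + 4)*(u^4 - 6*u^3 - 3*u^2 + 56*u - 48) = (u - 1)*(u + 4)*(u^3 - 5*u^2 - 8*u + 48) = (u - 4)*(u - 1)*(u + 4)*(u^2 - u - 12) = (u - 4)*(u - 1)*(u + 3)*(u + 4)*(u - 4)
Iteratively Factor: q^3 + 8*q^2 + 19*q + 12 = (q + 4)*(q^2 + 4*q + 3) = (q + 3)*(q + 4)*(q + 1)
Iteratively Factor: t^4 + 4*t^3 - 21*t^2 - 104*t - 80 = (t + 4)*(t^3 - 21*t - 20) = (t + 4)^2*(t^2 - 4*t - 5) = (t + 1)*(t + 4)^2*(t - 5)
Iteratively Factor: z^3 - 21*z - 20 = (z + 4)*(z^2 - 4*z - 5) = (z - 5)*(z + 4)*(z + 1)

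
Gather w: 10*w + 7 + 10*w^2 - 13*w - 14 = 10*w^2 - 3*w - 7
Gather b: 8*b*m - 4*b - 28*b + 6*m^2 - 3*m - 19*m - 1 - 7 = b*(8*m - 32) + 6*m^2 - 22*m - 8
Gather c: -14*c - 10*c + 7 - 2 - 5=-24*c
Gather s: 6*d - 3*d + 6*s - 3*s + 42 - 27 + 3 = 3*d + 3*s + 18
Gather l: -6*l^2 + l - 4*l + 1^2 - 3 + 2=-6*l^2 - 3*l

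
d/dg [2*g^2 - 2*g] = 4*g - 2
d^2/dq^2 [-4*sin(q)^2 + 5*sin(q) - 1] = -5*sin(q) - 8*cos(2*q)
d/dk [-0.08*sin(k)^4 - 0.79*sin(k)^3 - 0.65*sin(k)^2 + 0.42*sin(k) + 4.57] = (-0.32*sin(k)^3 - 2.37*sin(k)^2 - 1.3*sin(k) + 0.42)*cos(k)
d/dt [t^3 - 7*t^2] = t*(3*t - 14)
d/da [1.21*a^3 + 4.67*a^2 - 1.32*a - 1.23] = 3.63*a^2 + 9.34*a - 1.32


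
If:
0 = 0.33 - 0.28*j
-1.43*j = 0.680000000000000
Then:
No Solution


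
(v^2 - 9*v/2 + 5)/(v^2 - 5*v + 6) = (v - 5/2)/(v - 3)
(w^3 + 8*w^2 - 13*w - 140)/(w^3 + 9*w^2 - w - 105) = (w - 4)/(w - 3)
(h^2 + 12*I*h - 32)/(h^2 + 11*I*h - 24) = (h + 4*I)/(h + 3*I)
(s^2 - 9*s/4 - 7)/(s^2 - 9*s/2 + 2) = (4*s + 7)/(2*(2*s - 1))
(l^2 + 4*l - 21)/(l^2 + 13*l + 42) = (l - 3)/(l + 6)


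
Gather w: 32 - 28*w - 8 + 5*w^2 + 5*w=5*w^2 - 23*w + 24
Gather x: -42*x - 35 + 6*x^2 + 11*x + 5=6*x^2 - 31*x - 30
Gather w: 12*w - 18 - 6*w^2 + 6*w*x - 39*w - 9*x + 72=-6*w^2 + w*(6*x - 27) - 9*x + 54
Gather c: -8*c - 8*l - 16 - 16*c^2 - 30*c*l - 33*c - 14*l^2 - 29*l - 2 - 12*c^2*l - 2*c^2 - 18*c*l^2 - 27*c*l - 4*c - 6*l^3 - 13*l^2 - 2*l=c^2*(-12*l - 18) + c*(-18*l^2 - 57*l - 45) - 6*l^3 - 27*l^2 - 39*l - 18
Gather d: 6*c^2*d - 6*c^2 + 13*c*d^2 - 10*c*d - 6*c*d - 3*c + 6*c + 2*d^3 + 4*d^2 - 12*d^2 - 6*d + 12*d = -6*c^2 + 3*c + 2*d^3 + d^2*(13*c - 8) + d*(6*c^2 - 16*c + 6)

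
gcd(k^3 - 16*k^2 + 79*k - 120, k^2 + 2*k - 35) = k - 5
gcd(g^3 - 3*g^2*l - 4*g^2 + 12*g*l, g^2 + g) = g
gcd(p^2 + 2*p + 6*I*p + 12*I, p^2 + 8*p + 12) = p + 2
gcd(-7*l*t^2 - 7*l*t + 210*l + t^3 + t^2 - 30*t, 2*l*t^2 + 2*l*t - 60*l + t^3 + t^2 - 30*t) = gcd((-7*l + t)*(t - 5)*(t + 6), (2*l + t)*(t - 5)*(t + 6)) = t^2 + t - 30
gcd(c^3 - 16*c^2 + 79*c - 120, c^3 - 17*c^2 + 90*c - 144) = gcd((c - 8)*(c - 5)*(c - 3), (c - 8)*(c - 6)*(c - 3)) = c^2 - 11*c + 24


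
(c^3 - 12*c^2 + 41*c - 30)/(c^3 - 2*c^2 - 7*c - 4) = (-c^3 + 12*c^2 - 41*c + 30)/(-c^3 + 2*c^2 + 7*c + 4)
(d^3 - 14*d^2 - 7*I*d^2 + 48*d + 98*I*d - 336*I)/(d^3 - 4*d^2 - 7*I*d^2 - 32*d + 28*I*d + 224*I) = (d - 6)/(d + 4)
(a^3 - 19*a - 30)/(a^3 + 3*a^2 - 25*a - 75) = (a + 2)/(a + 5)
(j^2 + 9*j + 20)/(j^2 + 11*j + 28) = (j + 5)/(j + 7)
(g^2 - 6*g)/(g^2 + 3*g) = (g - 6)/(g + 3)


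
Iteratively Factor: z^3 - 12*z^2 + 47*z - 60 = (z - 4)*(z^2 - 8*z + 15) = (z - 4)*(z - 3)*(z - 5)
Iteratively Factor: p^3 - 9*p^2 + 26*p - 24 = (p - 2)*(p^2 - 7*p + 12) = (p - 4)*(p - 2)*(p - 3)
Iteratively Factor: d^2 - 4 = (d + 2)*(d - 2)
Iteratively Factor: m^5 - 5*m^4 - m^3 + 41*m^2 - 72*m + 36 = (m + 3)*(m^4 - 8*m^3 + 23*m^2 - 28*m + 12) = (m - 2)*(m + 3)*(m^3 - 6*m^2 + 11*m - 6) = (m - 3)*(m - 2)*(m + 3)*(m^2 - 3*m + 2) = (m - 3)*(m - 2)^2*(m + 3)*(m - 1)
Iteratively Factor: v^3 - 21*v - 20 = (v + 4)*(v^2 - 4*v - 5) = (v + 1)*(v + 4)*(v - 5)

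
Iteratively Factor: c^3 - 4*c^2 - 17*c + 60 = (c - 5)*(c^2 + c - 12) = (c - 5)*(c + 4)*(c - 3)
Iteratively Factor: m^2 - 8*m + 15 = (m - 5)*(m - 3)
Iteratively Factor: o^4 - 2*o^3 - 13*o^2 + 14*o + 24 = (o - 2)*(o^3 - 13*o - 12) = (o - 2)*(o + 1)*(o^2 - o - 12) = (o - 4)*(o - 2)*(o + 1)*(o + 3)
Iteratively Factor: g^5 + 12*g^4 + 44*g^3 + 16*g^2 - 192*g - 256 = (g + 2)*(g^4 + 10*g^3 + 24*g^2 - 32*g - 128) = (g - 2)*(g + 2)*(g^3 + 12*g^2 + 48*g + 64) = (g - 2)*(g + 2)*(g + 4)*(g^2 + 8*g + 16) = (g - 2)*(g + 2)*(g + 4)^2*(g + 4)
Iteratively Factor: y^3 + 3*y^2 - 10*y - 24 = (y - 3)*(y^2 + 6*y + 8) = (y - 3)*(y + 4)*(y + 2)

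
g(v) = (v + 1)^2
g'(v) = 2*v + 2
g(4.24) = 27.46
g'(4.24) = 10.48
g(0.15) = 1.32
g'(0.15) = 2.30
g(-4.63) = 13.18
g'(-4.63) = -7.26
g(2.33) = 11.09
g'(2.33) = 6.66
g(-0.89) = 0.01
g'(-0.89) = 0.22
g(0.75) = 3.06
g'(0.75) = 3.50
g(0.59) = 2.53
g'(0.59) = 3.18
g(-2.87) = 3.50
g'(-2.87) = -3.74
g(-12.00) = 121.00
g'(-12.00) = -22.00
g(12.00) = 169.00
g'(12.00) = 26.00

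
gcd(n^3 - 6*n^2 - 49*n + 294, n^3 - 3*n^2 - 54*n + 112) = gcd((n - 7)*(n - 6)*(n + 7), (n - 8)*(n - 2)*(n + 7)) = n + 7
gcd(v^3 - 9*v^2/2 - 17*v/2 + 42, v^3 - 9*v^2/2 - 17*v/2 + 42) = v^3 - 9*v^2/2 - 17*v/2 + 42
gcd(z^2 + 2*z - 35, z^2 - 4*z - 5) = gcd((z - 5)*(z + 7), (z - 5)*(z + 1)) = z - 5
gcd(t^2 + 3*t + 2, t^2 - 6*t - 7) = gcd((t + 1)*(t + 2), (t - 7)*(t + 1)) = t + 1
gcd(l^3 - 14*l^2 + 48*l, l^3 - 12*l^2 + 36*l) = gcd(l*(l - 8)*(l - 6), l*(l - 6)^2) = l^2 - 6*l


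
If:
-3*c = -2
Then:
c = 2/3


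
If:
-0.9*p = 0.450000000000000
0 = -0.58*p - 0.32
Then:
No Solution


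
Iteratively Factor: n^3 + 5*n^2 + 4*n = (n + 4)*(n^2 + n) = n*(n + 4)*(n + 1)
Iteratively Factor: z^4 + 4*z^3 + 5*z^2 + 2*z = (z + 1)*(z^3 + 3*z^2 + 2*z) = z*(z + 1)*(z^2 + 3*z + 2) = z*(z + 1)*(z + 2)*(z + 1)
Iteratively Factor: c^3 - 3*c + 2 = (c - 1)*(c^2 + c - 2) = (c - 1)^2*(c + 2)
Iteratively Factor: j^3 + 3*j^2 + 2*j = (j + 2)*(j^2 + j) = j*(j + 2)*(j + 1)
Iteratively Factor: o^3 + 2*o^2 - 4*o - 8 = (o - 2)*(o^2 + 4*o + 4) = (o - 2)*(o + 2)*(o + 2)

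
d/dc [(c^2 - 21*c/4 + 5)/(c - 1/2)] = (8*c^2 - 8*c - 19)/(2*(4*c^2 - 4*c + 1))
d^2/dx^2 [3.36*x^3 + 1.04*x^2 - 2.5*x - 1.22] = 20.16*x + 2.08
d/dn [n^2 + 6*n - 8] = 2*n + 6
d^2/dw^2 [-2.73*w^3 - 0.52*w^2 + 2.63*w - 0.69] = -16.38*w - 1.04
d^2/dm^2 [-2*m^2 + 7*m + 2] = -4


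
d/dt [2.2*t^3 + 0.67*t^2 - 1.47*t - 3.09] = 6.6*t^2 + 1.34*t - 1.47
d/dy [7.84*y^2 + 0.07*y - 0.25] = 15.68*y + 0.07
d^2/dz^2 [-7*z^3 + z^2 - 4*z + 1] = 2 - 42*z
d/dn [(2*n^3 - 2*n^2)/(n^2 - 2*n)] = 2*(n^2 - 4*n + 2)/(n^2 - 4*n + 4)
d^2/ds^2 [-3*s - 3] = 0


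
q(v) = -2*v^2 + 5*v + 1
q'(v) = 5 - 4*v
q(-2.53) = -24.45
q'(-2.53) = 15.12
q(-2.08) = -18.05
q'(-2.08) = 13.32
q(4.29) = -14.36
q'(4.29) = -12.16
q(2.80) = -0.68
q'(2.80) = -6.20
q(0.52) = 3.06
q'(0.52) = 2.92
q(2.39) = 1.53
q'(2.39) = -4.56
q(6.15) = -43.90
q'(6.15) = -19.60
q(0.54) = 3.12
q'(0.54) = 2.84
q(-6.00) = -101.00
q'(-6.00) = 29.00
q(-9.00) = -206.00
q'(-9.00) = 41.00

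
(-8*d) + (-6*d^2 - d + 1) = -6*d^2 - 9*d + 1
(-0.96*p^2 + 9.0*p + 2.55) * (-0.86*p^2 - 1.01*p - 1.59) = 0.8256*p^4 - 6.7704*p^3 - 9.7566*p^2 - 16.8855*p - 4.0545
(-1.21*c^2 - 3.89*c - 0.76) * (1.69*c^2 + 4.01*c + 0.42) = -2.0449*c^4 - 11.4262*c^3 - 17.3915*c^2 - 4.6814*c - 0.3192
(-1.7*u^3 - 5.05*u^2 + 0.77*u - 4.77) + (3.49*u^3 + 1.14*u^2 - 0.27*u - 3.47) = 1.79*u^3 - 3.91*u^2 + 0.5*u - 8.24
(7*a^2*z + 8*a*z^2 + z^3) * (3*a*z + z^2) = 21*a^3*z^2 + 31*a^2*z^3 + 11*a*z^4 + z^5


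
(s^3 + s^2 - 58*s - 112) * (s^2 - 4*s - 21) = s^5 - 3*s^4 - 83*s^3 + 99*s^2 + 1666*s + 2352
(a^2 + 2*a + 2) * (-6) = -6*a^2 - 12*a - 12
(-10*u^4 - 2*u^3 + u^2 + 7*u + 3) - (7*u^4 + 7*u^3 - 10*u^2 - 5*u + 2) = -17*u^4 - 9*u^3 + 11*u^2 + 12*u + 1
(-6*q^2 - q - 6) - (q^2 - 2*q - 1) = -7*q^2 + q - 5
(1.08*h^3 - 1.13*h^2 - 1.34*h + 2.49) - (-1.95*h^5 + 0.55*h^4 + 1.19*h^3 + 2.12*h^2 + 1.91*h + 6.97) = 1.95*h^5 - 0.55*h^4 - 0.11*h^3 - 3.25*h^2 - 3.25*h - 4.48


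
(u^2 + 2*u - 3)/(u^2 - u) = (u + 3)/u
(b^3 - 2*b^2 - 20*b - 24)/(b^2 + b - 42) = (b^2 + 4*b + 4)/(b + 7)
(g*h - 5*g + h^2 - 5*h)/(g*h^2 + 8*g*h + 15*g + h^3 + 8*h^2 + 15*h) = (h - 5)/(h^2 + 8*h + 15)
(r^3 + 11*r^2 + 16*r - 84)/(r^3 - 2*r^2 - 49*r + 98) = (r + 6)/(r - 7)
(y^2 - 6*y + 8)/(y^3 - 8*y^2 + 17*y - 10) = (y - 4)/(y^2 - 6*y + 5)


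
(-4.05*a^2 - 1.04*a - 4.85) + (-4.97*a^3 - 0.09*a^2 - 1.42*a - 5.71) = -4.97*a^3 - 4.14*a^2 - 2.46*a - 10.56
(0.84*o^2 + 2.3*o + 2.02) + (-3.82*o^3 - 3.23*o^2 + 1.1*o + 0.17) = -3.82*o^3 - 2.39*o^2 + 3.4*o + 2.19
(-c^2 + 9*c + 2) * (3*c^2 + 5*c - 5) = -3*c^4 + 22*c^3 + 56*c^2 - 35*c - 10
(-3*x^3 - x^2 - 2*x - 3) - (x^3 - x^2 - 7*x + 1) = -4*x^3 + 5*x - 4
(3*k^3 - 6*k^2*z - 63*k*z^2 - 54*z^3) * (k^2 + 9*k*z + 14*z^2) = 3*k^5 + 21*k^4*z - 75*k^3*z^2 - 705*k^2*z^3 - 1368*k*z^4 - 756*z^5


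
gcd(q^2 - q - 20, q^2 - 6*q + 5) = q - 5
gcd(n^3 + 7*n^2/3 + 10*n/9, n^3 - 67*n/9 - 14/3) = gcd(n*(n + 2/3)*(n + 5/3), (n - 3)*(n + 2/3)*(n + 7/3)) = n + 2/3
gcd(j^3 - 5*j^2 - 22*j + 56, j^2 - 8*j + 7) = j - 7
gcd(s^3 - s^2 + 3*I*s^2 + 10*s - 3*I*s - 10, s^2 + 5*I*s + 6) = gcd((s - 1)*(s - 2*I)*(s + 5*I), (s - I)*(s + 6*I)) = 1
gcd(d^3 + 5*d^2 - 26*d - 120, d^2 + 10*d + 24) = d^2 + 10*d + 24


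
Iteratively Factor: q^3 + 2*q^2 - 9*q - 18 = (q + 3)*(q^2 - q - 6) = (q - 3)*(q + 3)*(q + 2)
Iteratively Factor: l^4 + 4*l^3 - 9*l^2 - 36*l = (l + 4)*(l^3 - 9*l) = (l + 3)*(l + 4)*(l^2 - 3*l) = (l - 3)*(l + 3)*(l + 4)*(l)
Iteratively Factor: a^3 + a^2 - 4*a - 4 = (a + 1)*(a^2 - 4) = (a - 2)*(a + 1)*(a + 2)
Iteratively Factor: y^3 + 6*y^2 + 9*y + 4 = (y + 1)*(y^2 + 5*y + 4) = (y + 1)*(y + 4)*(y + 1)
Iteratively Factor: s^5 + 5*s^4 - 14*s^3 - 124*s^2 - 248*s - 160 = (s + 2)*(s^4 + 3*s^3 - 20*s^2 - 84*s - 80) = (s + 2)*(s + 4)*(s^3 - s^2 - 16*s - 20) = (s + 2)^2*(s + 4)*(s^2 - 3*s - 10) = (s - 5)*(s + 2)^2*(s + 4)*(s + 2)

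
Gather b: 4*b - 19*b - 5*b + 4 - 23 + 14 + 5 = -20*b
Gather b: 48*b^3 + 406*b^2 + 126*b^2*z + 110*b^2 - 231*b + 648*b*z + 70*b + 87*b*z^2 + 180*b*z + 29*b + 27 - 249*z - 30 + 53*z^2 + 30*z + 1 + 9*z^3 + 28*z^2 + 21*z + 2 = 48*b^3 + b^2*(126*z + 516) + b*(87*z^2 + 828*z - 132) + 9*z^3 + 81*z^2 - 198*z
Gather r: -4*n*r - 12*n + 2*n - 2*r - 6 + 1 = -10*n + r*(-4*n - 2) - 5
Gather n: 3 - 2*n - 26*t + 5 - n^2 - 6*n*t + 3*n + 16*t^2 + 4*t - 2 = -n^2 + n*(1 - 6*t) + 16*t^2 - 22*t + 6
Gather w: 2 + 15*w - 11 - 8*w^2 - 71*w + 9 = -8*w^2 - 56*w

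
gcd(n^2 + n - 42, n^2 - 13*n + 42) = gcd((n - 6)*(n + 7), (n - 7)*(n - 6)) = n - 6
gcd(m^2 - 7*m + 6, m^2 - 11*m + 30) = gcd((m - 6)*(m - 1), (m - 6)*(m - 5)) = m - 6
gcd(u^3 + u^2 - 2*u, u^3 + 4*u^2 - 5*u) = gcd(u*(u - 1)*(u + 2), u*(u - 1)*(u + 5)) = u^2 - u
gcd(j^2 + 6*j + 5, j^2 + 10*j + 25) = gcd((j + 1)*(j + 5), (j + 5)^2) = j + 5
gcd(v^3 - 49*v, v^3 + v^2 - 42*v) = v^2 + 7*v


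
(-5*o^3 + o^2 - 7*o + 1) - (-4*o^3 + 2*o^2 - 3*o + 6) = -o^3 - o^2 - 4*o - 5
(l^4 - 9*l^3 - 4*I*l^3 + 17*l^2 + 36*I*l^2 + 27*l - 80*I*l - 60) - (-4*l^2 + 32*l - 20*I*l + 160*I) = l^4 - 9*l^3 - 4*I*l^3 + 21*l^2 + 36*I*l^2 - 5*l - 60*I*l - 60 - 160*I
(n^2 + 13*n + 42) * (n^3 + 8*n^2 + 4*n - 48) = n^5 + 21*n^4 + 150*n^3 + 340*n^2 - 456*n - 2016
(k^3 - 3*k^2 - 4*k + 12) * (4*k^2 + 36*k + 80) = 4*k^5 + 24*k^4 - 44*k^3 - 336*k^2 + 112*k + 960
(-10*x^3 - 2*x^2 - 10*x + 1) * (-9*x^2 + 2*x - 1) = 90*x^5 - 2*x^4 + 96*x^3 - 27*x^2 + 12*x - 1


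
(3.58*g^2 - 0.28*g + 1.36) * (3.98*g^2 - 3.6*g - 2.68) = 14.2484*g^4 - 14.0024*g^3 - 3.1736*g^2 - 4.1456*g - 3.6448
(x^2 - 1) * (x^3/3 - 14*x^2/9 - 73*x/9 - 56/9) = x^5/3 - 14*x^4/9 - 76*x^3/9 - 14*x^2/3 + 73*x/9 + 56/9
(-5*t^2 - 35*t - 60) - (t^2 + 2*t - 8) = -6*t^2 - 37*t - 52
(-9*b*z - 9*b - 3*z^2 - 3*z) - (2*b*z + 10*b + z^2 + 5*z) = -11*b*z - 19*b - 4*z^2 - 8*z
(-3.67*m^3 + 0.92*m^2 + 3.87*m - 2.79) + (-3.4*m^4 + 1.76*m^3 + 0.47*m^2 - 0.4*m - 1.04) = -3.4*m^4 - 1.91*m^3 + 1.39*m^2 + 3.47*m - 3.83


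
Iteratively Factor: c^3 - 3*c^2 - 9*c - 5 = (c + 1)*(c^2 - 4*c - 5) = (c - 5)*(c + 1)*(c + 1)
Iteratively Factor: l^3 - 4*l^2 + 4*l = (l)*(l^2 - 4*l + 4) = l*(l - 2)*(l - 2)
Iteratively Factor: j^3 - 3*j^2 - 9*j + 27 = (j - 3)*(j^2 - 9) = (j - 3)*(j + 3)*(j - 3)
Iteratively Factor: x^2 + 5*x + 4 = (x + 1)*(x + 4)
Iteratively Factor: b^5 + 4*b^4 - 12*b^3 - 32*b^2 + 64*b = (b - 2)*(b^4 + 6*b^3 - 32*b) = (b - 2)*(b + 4)*(b^3 + 2*b^2 - 8*b) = (b - 2)*(b + 4)^2*(b^2 - 2*b) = (b - 2)^2*(b + 4)^2*(b)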